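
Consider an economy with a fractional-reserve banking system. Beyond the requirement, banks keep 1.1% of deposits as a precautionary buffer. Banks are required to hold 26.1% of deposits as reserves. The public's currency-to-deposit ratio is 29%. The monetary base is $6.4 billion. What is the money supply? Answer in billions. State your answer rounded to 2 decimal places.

The money multiplier is m = (1 + c) / (rr + e + c) = (1 + 0.29) / (0.261 + 0.011 + 0.29) ≈ 2.2954.
So M = m × MB = 2.2954 × 6.4 ≈ 14.6906 billion.

$14.69 billion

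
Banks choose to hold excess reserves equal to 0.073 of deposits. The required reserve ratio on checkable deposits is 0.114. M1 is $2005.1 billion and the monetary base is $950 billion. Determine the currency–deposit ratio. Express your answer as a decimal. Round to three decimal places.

Using m = M/MB = 2005.1/950 ≈ 2.110632. From m = (1 + c)/(c + rr + e), rearranging gives 1 + c = m·(c + rr + e), so c·(1 − m) = m·(rr + e) − 1.
Hence c = [m·(rr + e) − 1]/(1 − m) = [2.110632 × (0.114 + 0.073) − 1] / (1 − 2.110632) ≈ 0.545016.

0.545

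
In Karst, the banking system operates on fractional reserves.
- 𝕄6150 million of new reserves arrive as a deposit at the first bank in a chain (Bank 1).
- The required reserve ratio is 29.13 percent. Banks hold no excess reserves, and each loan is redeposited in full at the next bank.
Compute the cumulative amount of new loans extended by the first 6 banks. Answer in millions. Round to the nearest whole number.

𝕄13067 million

Bank i lends (1 − rr)^i of the original deposit: Bank 1 lends 6150·0.7087 = 4358.5050, Bank 2 lends 6150·0.7087² ≈ 3088.8725, and so on.
Summing a geometric series: total = 6150·[0.7087·(1 − 0.7087^6) / (1 − 0.7087)] ≈ 13066.5465 million.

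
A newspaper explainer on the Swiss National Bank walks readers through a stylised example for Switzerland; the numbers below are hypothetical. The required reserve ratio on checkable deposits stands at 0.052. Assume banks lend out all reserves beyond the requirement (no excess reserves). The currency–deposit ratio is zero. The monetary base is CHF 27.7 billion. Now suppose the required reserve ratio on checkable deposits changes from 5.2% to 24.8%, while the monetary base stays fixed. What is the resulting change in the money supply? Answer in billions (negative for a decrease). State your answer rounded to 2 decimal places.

-421.00 billion

Initially m₁ = 1 / (0.052) ≈ 19.23077, so M₁ = 19.23077 × 27.7 ≈ 532.6923 billion.
After the change m₂ = 1 / (0.248) ≈ 4.03226, so M₂ = 4.03226 × 27.7 ≈ 111.6936 billion.
ΔM = M₂ − M₁ = 111.6936 − 532.6923 = -420.9987 billion.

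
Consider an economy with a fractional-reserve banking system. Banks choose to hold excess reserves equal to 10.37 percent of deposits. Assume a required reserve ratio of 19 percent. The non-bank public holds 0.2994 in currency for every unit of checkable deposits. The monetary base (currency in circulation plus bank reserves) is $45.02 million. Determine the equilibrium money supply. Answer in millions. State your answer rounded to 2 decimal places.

The money multiplier is m = (1 + c) / (rr + e + c) = (1 + 0.2994) / (0.19 + 0.1037 + 0.2994) ≈ 2.19086.
So M = m × MB = 2.19086 × 45.02 ≈ 98.6325 million.

$98.63 million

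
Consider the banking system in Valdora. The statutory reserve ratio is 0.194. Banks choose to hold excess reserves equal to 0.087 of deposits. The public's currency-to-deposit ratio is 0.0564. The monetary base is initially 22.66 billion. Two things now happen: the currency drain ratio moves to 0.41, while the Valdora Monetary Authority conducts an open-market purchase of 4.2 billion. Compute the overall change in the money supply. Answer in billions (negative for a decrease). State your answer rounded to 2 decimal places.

-16.14 billion

Before: m₁ = (1 + 0.0564) / (0.194 + 0.087 + 0.0564) ≈ 3.13100, MB₁ = 22.66, so M₁ = 3.13100 × 22.66 ≈ 70.9485 billion.
After: m₂ = (1 + 0.41) / (0.194 + 0.087 + 0.41) ≈ 2.04052, MB₂ = 22.66 + 4.2 = 26.86, so M₂ = 2.04052 × 26.86 ≈ 54.8084 billion.
ΔM = M₂ − M₁ = 54.8084 − 70.9485 = -16.1401 billion.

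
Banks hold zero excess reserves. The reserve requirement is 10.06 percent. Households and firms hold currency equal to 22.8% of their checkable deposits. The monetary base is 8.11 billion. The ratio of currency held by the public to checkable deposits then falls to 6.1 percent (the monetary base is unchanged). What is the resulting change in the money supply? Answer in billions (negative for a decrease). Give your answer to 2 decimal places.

Initially m₁ = (1 + 0.228) / (0.1006 + 0.228) ≈ 3.7371, so M₁ = 3.7371 × 8.11 ≈ 30.3079 billion.
After the change m₂ = (1 + 0.061) / (0.1006 + 0.061) ≈ 6.5656, so M₂ = 6.5656 × 8.11 ≈ 53.247 billion.
ΔM = M₂ − M₁ = 53.247 − 30.3079 = 22.9391 billion.

22.94 billion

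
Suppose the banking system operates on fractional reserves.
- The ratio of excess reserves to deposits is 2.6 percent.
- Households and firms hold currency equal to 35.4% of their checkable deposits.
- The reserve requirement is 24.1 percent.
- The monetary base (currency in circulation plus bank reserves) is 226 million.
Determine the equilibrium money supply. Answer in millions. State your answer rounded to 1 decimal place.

The money multiplier is m = (1 + c) / (rr + e + c) = (1 + 0.354) / (0.241 + 0.026 + 0.354) ≈ 2.18035.
So M = m × MB = 2.18035 × 226 = 492.7591 million.

492.8 million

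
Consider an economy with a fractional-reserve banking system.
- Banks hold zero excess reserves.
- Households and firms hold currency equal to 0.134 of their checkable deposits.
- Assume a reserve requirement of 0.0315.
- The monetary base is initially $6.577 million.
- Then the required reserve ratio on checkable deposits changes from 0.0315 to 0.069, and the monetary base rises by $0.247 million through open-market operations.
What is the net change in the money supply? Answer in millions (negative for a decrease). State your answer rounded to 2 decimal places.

-6.95 million

Before: m₁ = (1 + 0.134) / (0.0315 + 0.134) ≈ 6.8520, MB₁ = 6.577, so M₁ = 6.8520 × 6.577 ≈ 45.0656 million.
After: m₂ = (1 + 0.134) / (0.069 + 0.134) ≈ 5.5862, MB₂ = 6.577 + 0.247 = 6.824, so M₂ = 5.5862 × 6.824 ≈ 38.1202 million.
ΔM = M₂ − M₁ = 38.1202 − 45.0656 = -6.9454 million.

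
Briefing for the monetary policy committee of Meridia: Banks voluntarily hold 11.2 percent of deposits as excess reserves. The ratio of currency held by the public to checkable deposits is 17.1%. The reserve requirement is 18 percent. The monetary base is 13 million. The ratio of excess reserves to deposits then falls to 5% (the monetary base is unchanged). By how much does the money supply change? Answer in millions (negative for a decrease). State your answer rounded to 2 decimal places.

5.08 million

Initially m₁ = (1 + 0.171) / (0.18 + 0.112 + 0.171) ≈ 2.52916, so M₁ = 2.52916 × 13 ≈ 32.8791 million.
After the change m₂ = (1 + 0.171) / (0.18 + 0.05 + 0.171) ≈ 2.92020, so M₂ = 2.92020 × 13 = 37.9626 million.
ΔM = M₂ − M₁ = 37.9626 − 32.8791 = 5.0835 million.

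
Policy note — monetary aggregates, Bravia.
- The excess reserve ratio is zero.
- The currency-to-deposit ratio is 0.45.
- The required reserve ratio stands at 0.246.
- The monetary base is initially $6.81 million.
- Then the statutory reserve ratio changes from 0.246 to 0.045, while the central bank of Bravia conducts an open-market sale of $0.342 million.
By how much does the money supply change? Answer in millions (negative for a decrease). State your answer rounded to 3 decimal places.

$4.759 million

Before: m₁ = (1 + 0.45) / (0.246 + 0.45) ≈ 2.08333, MB₁ = 6.81, so M₁ = 2.08333 × 6.81 ≈ 14.1875 million.
After: m₂ = (1 + 0.45) / (0.045 + 0.45) ≈ 2.92929, MB₂ = 6.81 − 0.342 = 6.468, so M₂ = 2.92929 × 6.468 ≈ 18.9466 million.
ΔM = M₂ − M₁ = 18.9466 − 14.1875 = 4.7591 million.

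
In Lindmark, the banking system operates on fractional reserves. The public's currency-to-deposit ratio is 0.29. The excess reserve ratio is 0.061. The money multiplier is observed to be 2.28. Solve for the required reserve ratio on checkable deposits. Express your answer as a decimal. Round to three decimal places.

0.215

Using m = 2.28. Since m = (1 + c)/(c + rr + e), the denominator satisfies c + rr + e = (1 + c)/m = (1 + 0.29) / 2.28 ≈ 0.565789.
With c = 0.29 and e = 0.061, the required reserve ratio on checkable deposits is 0.565789 − 0.29 − 0.061 = 0.214789.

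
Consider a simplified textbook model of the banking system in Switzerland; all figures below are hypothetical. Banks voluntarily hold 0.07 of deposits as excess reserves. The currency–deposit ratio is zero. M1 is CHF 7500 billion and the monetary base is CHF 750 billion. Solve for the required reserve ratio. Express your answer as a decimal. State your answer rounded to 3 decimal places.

0.030

Using m = M/MB = 7500/750 = 10.000000. Since m = (1 + c)/(c + rr + e), the denominator satisfies c + rr + e = (1 + c)/m = (1 + 0) / 10.000000 = 0.100000.
With c = 0 and e = 0.07, the required reserve ratio is 0.100000 − 0 − 0.07 = 0.03.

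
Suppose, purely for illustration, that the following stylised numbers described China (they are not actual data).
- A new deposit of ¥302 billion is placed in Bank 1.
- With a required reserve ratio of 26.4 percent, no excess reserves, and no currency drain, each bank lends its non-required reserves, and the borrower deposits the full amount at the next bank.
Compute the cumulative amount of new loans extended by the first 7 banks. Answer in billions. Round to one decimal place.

¥743.4 billion

Bank i lends (1 − rr)^i of the original deposit: Bank 1 lends 302·0.7360 = 222.2720, Bank 2 lends 302·0.7360² ≈ 163.5922, and so on.
Summing a geometric series: total = 302·[0.7360·(1 − 0.7360^7) / (1 − 0.7360)] ≈ 743.4418 billion.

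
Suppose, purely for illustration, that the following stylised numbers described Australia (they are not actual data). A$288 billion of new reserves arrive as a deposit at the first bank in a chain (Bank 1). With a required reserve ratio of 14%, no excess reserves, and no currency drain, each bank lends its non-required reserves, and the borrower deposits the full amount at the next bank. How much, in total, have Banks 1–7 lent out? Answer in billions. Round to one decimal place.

Bank i lends (1 − rr)^i of the original deposit: Bank 1 lends 288·0.8600 = 247.6800, Bank 2 lends 288·0.8600² = 213.0048, and so on.
Summing a geometric series: total = 288·[0.8600·(1 − 0.8600^7) / (1 − 0.8600)] ≈ 1153.6088 billion.

A$1153.6 billion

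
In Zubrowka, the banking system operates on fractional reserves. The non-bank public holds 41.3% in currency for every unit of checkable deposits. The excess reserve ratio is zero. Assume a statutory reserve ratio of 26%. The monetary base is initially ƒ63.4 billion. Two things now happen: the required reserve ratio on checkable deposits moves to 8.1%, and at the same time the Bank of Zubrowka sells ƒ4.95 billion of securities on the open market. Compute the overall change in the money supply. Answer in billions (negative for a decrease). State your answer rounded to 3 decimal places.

Before: m₁ = (1 + 0.413) / (0.26 + 0.413) ≈ 2.099554, MB₁ = 63.4, so M₁ = 2.099554 × 63.4 ≈ 133.1117 billion.
After: m₂ = (1 + 0.413) / (0.081 + 0.413) ≈ 2.860324, MB₂ = 63.4 − 4.95 = 58.45, so M₂ = 2.860324 × 58.45 ≈ 167.1859 billion.
ΔM = M₂ − M₁ = 167.1859 − 133.1117 = 34.0742 billion.

ƒ34.074 billion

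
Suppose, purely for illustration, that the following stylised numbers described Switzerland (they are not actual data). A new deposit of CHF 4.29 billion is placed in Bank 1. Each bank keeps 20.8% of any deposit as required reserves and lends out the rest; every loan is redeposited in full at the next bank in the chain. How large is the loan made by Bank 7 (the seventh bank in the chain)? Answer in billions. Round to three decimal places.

CHF 0.839 billion

Each bank lends a fraction (1 − rr) = 0.7920 of the deposit it receives, so Bank 7 receives 4.29·0.7920^6 and lends 4.29·0.7920^7 ≈ 0.8386 billion.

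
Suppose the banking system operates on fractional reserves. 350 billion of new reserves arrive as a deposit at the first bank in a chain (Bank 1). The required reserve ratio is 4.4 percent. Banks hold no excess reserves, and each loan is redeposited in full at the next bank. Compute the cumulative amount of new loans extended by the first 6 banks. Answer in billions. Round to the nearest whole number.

Bank i lends (1 − rr)^i of the original deposit: Bank 1 lends 350·0.9560 = 334.6000, Bank 2 lends 350·0.9560² = 319.8776, and so on.
Summing a geometric series: total = 350·[0.9560·(1 − 0.9560^6) / (1 − 0.9560)] ≈ 1799.2996 billion.

1799 billion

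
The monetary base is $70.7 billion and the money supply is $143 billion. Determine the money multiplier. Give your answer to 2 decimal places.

The money multiplier is m = M / MB = 143 / 70.7 ≈ 2.02263.

2.02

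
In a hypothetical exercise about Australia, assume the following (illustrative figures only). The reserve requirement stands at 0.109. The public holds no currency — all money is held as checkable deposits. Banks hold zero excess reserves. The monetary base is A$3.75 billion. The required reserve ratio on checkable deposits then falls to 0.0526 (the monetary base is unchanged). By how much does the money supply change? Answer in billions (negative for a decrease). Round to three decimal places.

Initially m₁ = 1 / (0.109) ≈ 9.17431, so M₁ = 9.17431 × 3.75 ≈ 34.4037 billion.
After the change m₂ = 1 / (0.0526) ≈ 19.01141, so M₂ = 19.01141 × 3.75 ≈ 71.2928 billion.
ΔM = M₂ − M₁ = 71.2928 − 34.4037 = 36.8891 billion.

A$36.889 billion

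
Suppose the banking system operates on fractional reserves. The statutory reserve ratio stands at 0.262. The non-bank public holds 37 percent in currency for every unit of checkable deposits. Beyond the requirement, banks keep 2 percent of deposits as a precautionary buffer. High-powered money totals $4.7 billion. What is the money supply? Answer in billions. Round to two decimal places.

The money multiplier is m = (1 + c) / (rr + e + c) = (1 + 0.37) / (0.262 + 0.02 + 0.37) ≈ 2.1012.
So M = m × MB = 2.1012 × 4.7 ≈ 9.8756 billion.

$9.88 billion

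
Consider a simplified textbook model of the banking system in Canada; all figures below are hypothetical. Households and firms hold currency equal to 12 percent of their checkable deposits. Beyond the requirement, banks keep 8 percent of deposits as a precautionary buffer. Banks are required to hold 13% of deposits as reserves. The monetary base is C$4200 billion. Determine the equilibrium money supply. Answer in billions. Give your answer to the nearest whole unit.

C$14255 billion

The money multiplier is m = (1 + c) / (rr + e + c) = (1 + 0.12) / (0.13 + 0.08 + 0.12) ≈ 3.39394.
So M = m × MB = 3.39394 × 4200 = 14254.548 billion.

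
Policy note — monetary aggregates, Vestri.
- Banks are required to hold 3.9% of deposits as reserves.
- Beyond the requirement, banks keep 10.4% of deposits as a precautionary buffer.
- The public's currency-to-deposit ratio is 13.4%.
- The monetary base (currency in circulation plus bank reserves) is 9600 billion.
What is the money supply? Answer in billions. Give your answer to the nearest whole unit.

The money multiplier is m = (1 + c) / (rr + e + c) = (1 + 0.134) / (0.039 + 0.104 + 0.134) ≈ 4.09386.
So M = m × MB = 4.09386 × 9600 = 39301.056 billion.

39301 billion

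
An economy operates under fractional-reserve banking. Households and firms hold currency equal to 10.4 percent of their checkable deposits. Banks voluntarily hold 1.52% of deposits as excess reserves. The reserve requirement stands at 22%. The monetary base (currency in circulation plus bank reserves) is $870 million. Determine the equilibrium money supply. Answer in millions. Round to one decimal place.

The money multiplier is m = (1 + c) / (rr + e + c) = (1 + 0.104) / (0.22 + 0.0152 + 0.104) ≈ 3.25472.
So M = m × MB = 3.25472 × 870 = 2831.6064 million.

$2831.6 million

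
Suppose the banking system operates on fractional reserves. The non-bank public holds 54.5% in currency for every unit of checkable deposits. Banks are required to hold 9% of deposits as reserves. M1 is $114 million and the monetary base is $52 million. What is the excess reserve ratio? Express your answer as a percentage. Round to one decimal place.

Using m = M/MB = 114/52 ≈ 2.192308. Since m = (1 + c)/(c + rr + e), the denominator satisfies c + rr + e = (1 + c)/m = (1 + 0.545) / 2.192308 ≈ 0.704737.
With c = 0.545 and rr = 0.09, the excess reserve ratio is 0.704737 − 0.545 − 0.09 = 0.069737.

7.0%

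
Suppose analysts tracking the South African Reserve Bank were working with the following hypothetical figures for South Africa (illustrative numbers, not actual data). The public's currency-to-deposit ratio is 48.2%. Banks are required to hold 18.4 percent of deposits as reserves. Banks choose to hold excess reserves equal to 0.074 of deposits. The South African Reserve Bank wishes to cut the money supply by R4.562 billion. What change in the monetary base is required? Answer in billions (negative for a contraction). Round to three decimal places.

-2.278 billion

The money multiplier is m = (1 + c) / (rr + e + c) = (1 + 0.482) / (0.184 + 0.074 + 0.482) ≈ 2.00270.
ΔMB = ΔM / m = (−4.562) / 2.00270 ≈ -2.2779 billion.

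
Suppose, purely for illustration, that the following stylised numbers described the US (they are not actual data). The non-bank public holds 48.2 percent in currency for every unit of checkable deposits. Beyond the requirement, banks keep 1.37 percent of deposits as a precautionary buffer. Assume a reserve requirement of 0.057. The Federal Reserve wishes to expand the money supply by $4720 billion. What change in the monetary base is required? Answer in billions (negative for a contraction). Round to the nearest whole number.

The money multiplier is m = (1 + c) / (rr + e + c) = (1 + 0.482) / (0.057 + 0.0137 + 0.482) ≈ 2.68138.
ΔMB = ΔM / m = (+4720) / 2.68138 ≈ 1760.2876 billion.

$1760 billion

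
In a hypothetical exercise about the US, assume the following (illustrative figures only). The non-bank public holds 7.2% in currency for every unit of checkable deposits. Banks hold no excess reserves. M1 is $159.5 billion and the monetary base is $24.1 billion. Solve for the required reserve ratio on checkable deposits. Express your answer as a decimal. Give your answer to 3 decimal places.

0.090

Using m = M/MB = 159.5/24.1 ≈ 6.618257. Since m = (1 + c)/(c + rr + e), the denominator satisfies c + rr + e = (1 + c)/m = (1 + 0.072) / 6.618257 ≈ 0.161976.
With c = 0.072 and e = 0, the required reserve ratio on checkable deposits is 0.161976 − 0.072 − 0 = 0.089976.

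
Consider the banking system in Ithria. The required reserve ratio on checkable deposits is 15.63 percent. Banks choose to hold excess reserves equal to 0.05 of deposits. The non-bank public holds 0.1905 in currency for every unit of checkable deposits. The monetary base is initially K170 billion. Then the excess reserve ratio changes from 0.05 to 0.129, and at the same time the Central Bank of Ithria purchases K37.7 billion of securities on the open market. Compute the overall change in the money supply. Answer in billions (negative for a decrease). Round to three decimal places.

Before: m₁ = (1 + 0.1905) / (0.1563 + 0.05 + 0.1905) ≈ 3.0002520, MB₁ = 170, so M₁ = 3.0002520 × 170 ≈ 510.0428 billion.
After: m₂ = (1 + 0.1905) / (0.1563 + 0.129 + 0.1905) ≈ 2.5021017, MB₂ = 170 + 37.7 = 207.7, so M₂ = 2.5021017 × 207.7 ≈ 519.6865 billion.
ΔM = M₂ − M₁ = 519.6865 − 510.0428 = 9.6437 billion.

K9.644 billion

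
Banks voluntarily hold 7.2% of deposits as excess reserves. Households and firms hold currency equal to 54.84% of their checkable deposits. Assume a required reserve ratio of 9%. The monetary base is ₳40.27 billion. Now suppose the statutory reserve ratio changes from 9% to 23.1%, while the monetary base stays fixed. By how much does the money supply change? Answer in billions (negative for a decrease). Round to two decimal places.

Initially m₁ = (1 + 0.5484) / (0.09 + 0.072 + 0.5484) ≈ 2.17962, so M₁ = 2.17962 × 40.27 ≈ 87.7733 billion.
After the change m₂ = (1 + 0.5484) / (0.231 + 0.072 + 0.5484) ≈ 1.81865, so M₂ = 1.81865 × 40.27 ≈ 73.237 billion.
ΔM = M₂ − M₁ = 73.237 − 87.7733 = -14.5363 billion.

-14.54 billion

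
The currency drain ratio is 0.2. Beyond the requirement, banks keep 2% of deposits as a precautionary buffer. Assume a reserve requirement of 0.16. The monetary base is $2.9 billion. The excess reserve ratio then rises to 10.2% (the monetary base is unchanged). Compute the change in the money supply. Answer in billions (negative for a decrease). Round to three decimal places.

Initially m₁ = (1 + 0.2) / (0.16 + 0.02 + 0.2) ≈ 3.15789, so M₁ = 3.15789 × 2.9 ≈ 9.1579 billion.
After the change m₂ = (1 + 0.2) / (0.16 + 0.102 + 0.2) ≈ 2.59740, so M₂ = 2.59740 × 2.9 ≈ 7.5325 billion.
ΔM = M₂ − M₁ = 7.5325 − 9.1579 = -1.6254 billion.

-1.625 billion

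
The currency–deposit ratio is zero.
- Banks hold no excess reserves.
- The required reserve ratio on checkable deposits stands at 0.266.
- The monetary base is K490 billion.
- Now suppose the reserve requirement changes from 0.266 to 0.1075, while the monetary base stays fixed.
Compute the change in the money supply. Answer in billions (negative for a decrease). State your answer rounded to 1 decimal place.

Initially m₁ = 1 / (0.266) ≈ 3.75940, so M₁ = 3.75940 × 490 = 1842.106 billion.
After the change m₂ = 1 / (0.1075) ≈ 9.30233, so M₂ = 9.30233 × 490 = 4558.1417 billion.
ΔM = M₂ − M₁ = 4558.1417 − 1842.106 = 2716.0357 billion.

K2716.0 billion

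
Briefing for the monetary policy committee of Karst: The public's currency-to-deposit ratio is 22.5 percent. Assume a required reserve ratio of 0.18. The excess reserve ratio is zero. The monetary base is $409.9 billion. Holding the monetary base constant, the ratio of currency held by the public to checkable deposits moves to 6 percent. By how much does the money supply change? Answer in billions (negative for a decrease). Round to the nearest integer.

$571 billion

Initially m₁ = (1 + 0.225) / (0.18 + 0.225) ≈ 3.0247, so M₁ = 3.0247 × 409.9 ≈ 1239.8245 billion.
After the change m₂ = (1 + 0.06) / (0.18 + 0.06) ≈ 4.4167, so M₂ = 4.4167 × 409.9 ≈ 1810.4053 billion.
ΔM = M₂ − M₁ = 1810.4053 − 1239.8245 = 570.5808 billion.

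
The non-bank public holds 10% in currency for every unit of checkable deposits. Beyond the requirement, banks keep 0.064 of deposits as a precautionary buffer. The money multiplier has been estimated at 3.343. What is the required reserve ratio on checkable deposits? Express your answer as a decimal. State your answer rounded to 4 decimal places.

0.1650

Using m = 3.343. Since m = (1 + c)/(c + rr + e), the denominator satisfies c + rr + e = (1 + c)/m = (1 + 0.1) / 3.343 ≈ 0.329046.
With c = 0.1 and e = 0.064, the required reserve ratio on checkable deposits is 0.329046 − 0.1 − 0.064 = 0.165046.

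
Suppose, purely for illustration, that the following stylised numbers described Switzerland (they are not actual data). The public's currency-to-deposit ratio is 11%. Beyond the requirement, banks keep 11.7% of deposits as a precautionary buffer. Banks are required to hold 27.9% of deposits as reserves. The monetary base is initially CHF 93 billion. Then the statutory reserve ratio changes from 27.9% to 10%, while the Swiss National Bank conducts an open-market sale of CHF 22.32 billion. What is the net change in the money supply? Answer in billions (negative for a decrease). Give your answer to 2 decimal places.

CHF 35.91 billion

Before: m₁ = (1 + 0.11) / (0.279 + 0.117 + 0.11) ≈ 2.19368, MB₁ = 93, so M₁ = 2.19368 × 93 ≈ 204.0122 billion.
After: m₂ = (1 + 0.11) / (0.1 + 0.117 + 0.11) ≈ 3.39450, MB₂ = 93 − 22.32 = 70.68, so M₂ = 3.39450 × 70.68 ≈ 239.9233 billion.
ΔM = M₂ − M₁ = 239.9233 − 204.0122 = 35.9111 billion.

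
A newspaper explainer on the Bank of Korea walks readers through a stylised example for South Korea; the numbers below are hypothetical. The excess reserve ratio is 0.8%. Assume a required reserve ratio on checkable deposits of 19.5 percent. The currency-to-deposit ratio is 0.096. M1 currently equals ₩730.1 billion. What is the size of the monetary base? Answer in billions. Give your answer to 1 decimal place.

₩199.2 billion

The money multiplier is m = (1 + c) / (rr + e + c) = (1 + 0.096) / (0.195 + 0.008 + 0.096) ≈ 3.66555.
MB = M / m = 730.1 / 3.66555 ≈ 199.1788 billion.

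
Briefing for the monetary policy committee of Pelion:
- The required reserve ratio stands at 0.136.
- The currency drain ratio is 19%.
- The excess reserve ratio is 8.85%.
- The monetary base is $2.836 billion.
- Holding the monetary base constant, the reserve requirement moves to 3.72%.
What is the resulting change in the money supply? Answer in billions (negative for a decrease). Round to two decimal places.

Initially m₁ = (1 + 0.19) / (0.136 + 0.0885 + 0.19) ≈ 2.8709, so M₁ = 2.8709 × 2.836 ≈ 8.1419 billion.
After the change m₂ = (1 + 0.19) / (0.0372 + 0.0885 + 0.19) ≈ 3.7694, so M₂ = 3.7694 × 2.836 ≈ 10.69 billion.
ΔM = M₂ − M₁ = 10.69 − 8.1419 = 2.5481 billion.

$2.55 billion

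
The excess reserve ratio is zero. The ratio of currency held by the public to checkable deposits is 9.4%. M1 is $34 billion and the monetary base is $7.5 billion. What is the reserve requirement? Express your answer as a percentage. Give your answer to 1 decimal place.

Using m = M/MB = 34/7.5 ≈ 4.533333. Since m = (1 + c)/(c + rr + e), the denominator satisfies c + rr + e = (1 + c)/m = (1 + 0.094) / 4.533333 ≈ 0.241324.
With c = 0.094 and e = 0, the reserve requirement is 0.241324 − 0.094 − 0 = 0.147324.

14.7%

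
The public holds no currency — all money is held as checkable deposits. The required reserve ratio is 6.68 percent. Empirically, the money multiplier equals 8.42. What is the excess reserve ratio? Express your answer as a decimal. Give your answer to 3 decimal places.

0.052

Using m = 8.42. Since m = (1 + c)/(c + rr + e), the denominator satisfies c + rr + e = (1 + c)/m = (1 + 0) / 8.42 ≈ 0.118765.
With c = 0 and rr = 0.0668, the excess reserve ratio is 0.118765 − 0 − 0.0668 = 0.051965.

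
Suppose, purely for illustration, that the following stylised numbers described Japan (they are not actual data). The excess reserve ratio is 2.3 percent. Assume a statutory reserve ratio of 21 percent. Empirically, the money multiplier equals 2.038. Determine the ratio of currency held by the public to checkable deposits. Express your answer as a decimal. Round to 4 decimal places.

Using m = 2.038. From m = (1 + c)/(c + rr + e), rearranging gives 1 + c = m·(c + rr + e), so c·(1 − m) = m·(rr + e) − 1.
Hence c = [m·(rr + e) − 1]/(1 − m) = [2.038 × (0.21 + 0.023) − 1] / (1 − 2.038) ≈ 0.505921.

0.5059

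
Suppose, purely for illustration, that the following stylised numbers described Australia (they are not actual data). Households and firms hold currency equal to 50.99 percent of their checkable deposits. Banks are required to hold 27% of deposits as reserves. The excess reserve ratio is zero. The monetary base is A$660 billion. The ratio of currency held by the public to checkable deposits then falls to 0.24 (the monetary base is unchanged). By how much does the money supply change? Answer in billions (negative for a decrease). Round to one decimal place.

A$326.9 billion

Initially m₁ = (1 + 0.5099) / (0.27 + 0.5099) ≈ 1.93602, so M₁ = 1.93602 × 660 = 1277.7732 billion.
After the change m₂ = (1 + 0.24) / (0.27 + 0.24) ≈ 2.43137, so M₂ = 2.43137 × 660 = 1604.7042 billion.
ΔM = M₂ − M₁ = 1604.7042 − 1277.7732 = 326.931 billion.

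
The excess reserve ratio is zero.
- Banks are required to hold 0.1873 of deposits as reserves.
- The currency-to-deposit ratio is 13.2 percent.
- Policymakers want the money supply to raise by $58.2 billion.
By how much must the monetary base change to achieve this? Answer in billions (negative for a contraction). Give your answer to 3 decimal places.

$16.416 billion

The money multiplier is m = (1 + c) / (rr + c) = (1 + 0.132) / (0.1873 + 0.132) ≈ 3.545255.
ΔMB = ΔM / m = (+58.2) / 3.545255 ≈ 16.4163 billion.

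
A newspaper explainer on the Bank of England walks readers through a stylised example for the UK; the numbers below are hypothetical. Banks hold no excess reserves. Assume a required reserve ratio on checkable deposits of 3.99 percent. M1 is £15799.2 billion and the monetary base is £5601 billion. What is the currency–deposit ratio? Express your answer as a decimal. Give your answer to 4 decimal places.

Using m = M/MB = 15799.2/5601 ≈ 2.820782. From m = (1 + c)/(c + rr + e), rearranging gives 1 + c = m·(c + rr + e), so c·(1 − m) = m·(rr + e) − 1.
Hence c = [m·(rr + e) − 1]/(1 − m) = [2.820782 × (0.0399 + 0) − 1] / (1 − 2.820782) ≈ 0.487401.

0.4874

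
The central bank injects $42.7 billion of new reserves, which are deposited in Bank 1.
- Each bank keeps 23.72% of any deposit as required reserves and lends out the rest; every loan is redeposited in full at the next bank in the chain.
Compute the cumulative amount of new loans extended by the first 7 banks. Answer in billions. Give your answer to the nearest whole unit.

Bank i lends (1 − rr)^i of the original deposit: Bank 1 lends 42.7·0.7628 ≈ 32.5716, Bank 2 lends 42.7·0.7628² ≈ 24.8456, and so on.
Summing a geometric series: total = 42.7·[0.7628·(1 − 0.7628^7) / (1 − 0.7628)] ≈ 116.6821 billion.

$117 billion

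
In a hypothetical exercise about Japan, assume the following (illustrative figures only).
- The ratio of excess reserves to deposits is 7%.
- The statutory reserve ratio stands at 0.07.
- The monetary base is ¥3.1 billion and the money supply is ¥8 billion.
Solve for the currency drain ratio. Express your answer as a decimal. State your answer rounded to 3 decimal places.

0.404

Using m = M/MB = 8/3.1 ≈ 2.580645. From m = (1 + c)/(c + rr + e), rearranging gives 1 + c = m·(c + rr + e), so c·(1 − m) = m·(rr + e) − 1.
Hence c = [m·(rr + e) − 1]/(1 − m) = [2.580645 × (0.07 + 0.07) − 1] / (1 − 2.580645) ≈ 0.404082.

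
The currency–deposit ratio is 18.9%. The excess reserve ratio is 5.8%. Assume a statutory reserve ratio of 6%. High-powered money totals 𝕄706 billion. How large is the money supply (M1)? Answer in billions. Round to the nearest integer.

𝕄2734 billion

The money multiplier is m = (1 + c) / (rr + e + c) = (1 + 0.189) / (0.06 + 0.058 + 0.189) ≈ 3.8730.
So M = m × MB = 3.8730 × 706 = 2734.338 billion.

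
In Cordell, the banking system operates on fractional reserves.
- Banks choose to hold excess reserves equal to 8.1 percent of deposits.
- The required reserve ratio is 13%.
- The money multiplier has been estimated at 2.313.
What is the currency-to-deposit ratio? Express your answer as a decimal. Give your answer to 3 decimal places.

0.390

Using m = 2.313. From m = (1 + c)/(c + rr + e), rearranging gives 1 + c = m·(c + rr + e), so c·(1 − m) = m·(rr + e) − 1.
Hence c = [m·(rr + e) − 1]/(1 − m) = [2.313 × (0.13 + 0.081) − 1] / (1 − 2.313) ≈ 0.389914.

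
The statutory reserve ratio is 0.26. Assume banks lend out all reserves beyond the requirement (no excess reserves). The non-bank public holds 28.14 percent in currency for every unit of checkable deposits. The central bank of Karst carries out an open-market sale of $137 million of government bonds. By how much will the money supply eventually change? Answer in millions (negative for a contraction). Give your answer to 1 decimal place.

-324.3 million

The money multiplier is m = (1 + c) / (rr + c) = (1 + 0.2814) / (0.26 + 0.2814) ≈ 2.36683.
The sale removes 137 million of base, so ΔM = m × ΔMB = 2.36683 × (−137) ≈ -324.2557 million.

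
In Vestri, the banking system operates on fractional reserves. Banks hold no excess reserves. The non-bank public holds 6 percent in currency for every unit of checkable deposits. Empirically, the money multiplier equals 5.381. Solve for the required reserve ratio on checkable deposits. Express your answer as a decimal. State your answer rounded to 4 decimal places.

0.1370

Using m = 5.381. Since m = (1 + c)/(c + rr + e), the denominator satisfies c + rr + e = (1 + c)/m = (1 + 0.06) / 5.381 ≈ 0.196989.
With c = 0.06 and e = 0, the required reserve ratio on checkable deposits is 0.196989 − 0.06 − 0 = 0.136989.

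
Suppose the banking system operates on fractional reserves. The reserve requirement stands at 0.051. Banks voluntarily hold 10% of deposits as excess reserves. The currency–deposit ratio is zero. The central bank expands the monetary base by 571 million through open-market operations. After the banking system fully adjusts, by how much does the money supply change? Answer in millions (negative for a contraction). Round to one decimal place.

3781.5 million

The money multiplier is m = 1 / (rr + e) = 1 / (0.051 + 0.1) ≈ 6.62252.
The purchase adds 571 million of base, so ΔM = m × ΔMB = 6.62252 × (+571) ≈ 3781.4589 million.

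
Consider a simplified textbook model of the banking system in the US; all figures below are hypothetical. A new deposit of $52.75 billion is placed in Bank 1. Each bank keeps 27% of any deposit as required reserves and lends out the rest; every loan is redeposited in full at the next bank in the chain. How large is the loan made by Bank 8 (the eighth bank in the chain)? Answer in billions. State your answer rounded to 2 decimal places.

$4.25 billion

Each bank lends a fraction (1 − rr) = 0.7300 of the deposit it receives, so Bank 8 receives 52.75·0.7300^7 and lends 52.75·0.7300^8 ≈ 4.2541 billion.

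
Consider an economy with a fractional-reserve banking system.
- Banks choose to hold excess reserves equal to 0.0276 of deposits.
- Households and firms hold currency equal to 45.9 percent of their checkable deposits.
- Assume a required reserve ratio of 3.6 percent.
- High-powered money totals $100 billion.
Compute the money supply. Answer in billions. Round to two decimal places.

The money multiplier is m = (1 + c) / (rr + e + c) = (1 + 0.459) / (0.036 + 0.0276 + 0.459) ≈ 2.79181.
So M = m × MB = 2.79181 × 100 = 279.181 billion.

$279.18 billion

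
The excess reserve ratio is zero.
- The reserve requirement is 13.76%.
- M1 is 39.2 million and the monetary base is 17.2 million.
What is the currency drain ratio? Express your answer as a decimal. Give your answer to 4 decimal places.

0.5366

Using m = M/MB = 39.2/17.2 ≈ 2.279070. From m = (1 + c)/(c + rr + e), rearranging gives 1 + c = m·(c + rr + e), so c·(1 − m) = m·(rr + e) − 1.
Hence c = [m·(rr + e) − 1]/(1 − m) = [2.279070 × (0.1376 + 0) − 1] / (1 − 2.279070) ≈ 0.536640.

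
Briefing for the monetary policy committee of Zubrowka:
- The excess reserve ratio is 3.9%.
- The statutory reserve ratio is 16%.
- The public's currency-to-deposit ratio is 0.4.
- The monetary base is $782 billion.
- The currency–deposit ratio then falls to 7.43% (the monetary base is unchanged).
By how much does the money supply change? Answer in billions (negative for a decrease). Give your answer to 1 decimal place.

$1246.2 billion

Initially m₁ = (1 + 0.4) / (0.16 + 0.039 + 0.4) ≈ 2.33723, so M₁ = 2.33723 × 782 ≈ 1827.7139 billion.
After the change m₂ = (1 + 0.0743) / (0.16 + 0.039 + 0.0743) ≈ 3.93085, so M₂ = 3.93085 × 782 = 3073.9247 billion.
ΔM = M₂ − M₁ = 3073.9247 − 1827.7139 = 1246.2108 billion.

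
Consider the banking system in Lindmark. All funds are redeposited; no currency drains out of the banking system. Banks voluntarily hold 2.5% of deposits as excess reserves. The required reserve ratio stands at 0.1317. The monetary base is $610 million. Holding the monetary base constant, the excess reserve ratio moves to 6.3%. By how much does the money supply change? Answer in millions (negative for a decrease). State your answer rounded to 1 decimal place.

-759.8 million

Initially m₁ = 1 / (0.1317 + 0.025) ≈ 6.38162, so M₁ = 6.38162 × 610 = 3892.7882 million.
After the change m₂ = 1 / (0.1317 + 0.063) ≈ 5.13611, so M₂ = 5.13611 × 610 = 3133.0271 million.
ΔM = M₂ − M₁ = 3133.0271 − 3892.7882 = -759.7611 million.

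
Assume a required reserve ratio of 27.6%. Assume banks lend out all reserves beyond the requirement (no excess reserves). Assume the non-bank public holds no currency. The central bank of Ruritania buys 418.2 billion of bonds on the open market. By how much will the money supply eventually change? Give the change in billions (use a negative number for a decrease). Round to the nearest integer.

1515 billion

The simple money multiplier is m = 1/rr = 1/0.276 ≈ 3.6232.
An open-market purchase increases the monetary base by 418.2 billion, so ΔM = m × ΔMB = 3.6232 × 418.2 ≈ 1515.2222 billion.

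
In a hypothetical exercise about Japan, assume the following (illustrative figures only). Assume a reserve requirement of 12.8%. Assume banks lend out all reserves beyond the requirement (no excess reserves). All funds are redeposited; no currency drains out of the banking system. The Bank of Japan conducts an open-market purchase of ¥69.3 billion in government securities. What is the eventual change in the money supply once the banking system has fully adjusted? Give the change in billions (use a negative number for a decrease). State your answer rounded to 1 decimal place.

¥541.4 billion

The simple money multiplier is m = 1/rr = 1/0.128 = 7.8125.
An open-market purchase increases the monetary base by 69.3 billion, so ΔM = m × ΔMB = 7.8125 × 69.3 ≈ 541.4062 billion.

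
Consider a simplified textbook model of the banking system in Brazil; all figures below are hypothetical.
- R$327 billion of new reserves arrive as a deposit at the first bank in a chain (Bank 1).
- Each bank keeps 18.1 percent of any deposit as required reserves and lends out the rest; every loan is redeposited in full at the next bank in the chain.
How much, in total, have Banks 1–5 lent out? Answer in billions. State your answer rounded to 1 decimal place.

R$934.4 billion

Bank i lends (1 − rr)^i of the original deposit: Bank 1 lends 327·0.8190 = 267.8130, Bank 2 lends 327·0.8190² ≈ 219.3388, and so on.
Summing a geometric series: total = 327·[0.8190·(1 − 0.8190^5) / (1 − 0.8190)] ≈ 934.4088 billion.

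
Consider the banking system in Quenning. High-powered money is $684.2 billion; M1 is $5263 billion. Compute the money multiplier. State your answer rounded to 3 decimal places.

The money multiplier is m = M / MB = 5263 / 684.2 ≈ 7.69220.

7.692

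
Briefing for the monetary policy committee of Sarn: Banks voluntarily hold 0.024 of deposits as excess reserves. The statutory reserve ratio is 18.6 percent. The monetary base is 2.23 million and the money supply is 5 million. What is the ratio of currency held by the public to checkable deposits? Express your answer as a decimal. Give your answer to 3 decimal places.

0.426

Using m = M/MB = 5/2.23 ≈ 2.242152. From m = (1 + c)/(c + rr + e), rearranging gives 1 + c = m·(c + rr + e), so c·(1 − m) = m·(rr + e) − 1.
Hence c = [m·(rr + e) − 1]/(1 − m) = [2.242152 × (0.186 + 0.024) − 1] / (1 − 2.242152) ≈ 0.425993.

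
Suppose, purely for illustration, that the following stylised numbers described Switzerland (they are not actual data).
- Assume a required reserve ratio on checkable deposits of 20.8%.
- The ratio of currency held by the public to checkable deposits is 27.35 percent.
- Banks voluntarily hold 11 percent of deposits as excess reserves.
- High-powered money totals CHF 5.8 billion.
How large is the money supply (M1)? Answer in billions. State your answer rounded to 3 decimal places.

The money multiplier is m = (1 + c) / (rr + e + c) = (1 + 0.2735) / (0.208 + 0.11 + 0.2735) ≈ 2.15300.
So M = m × MB = 2.15300 × 5.8 = 12.4874 billion.

CHF 12.487 billion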